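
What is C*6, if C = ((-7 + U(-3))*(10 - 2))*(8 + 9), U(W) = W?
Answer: -8160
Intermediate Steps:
C = -1360 (C = ((-7 - 3)*(10 - 2))*(8 + 9) = -10*8*17 = -80*17 = -1360)
C*6 = -1360*6 = -8160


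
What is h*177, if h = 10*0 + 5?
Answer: 885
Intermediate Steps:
h = 5 (h = 0 + 5 = 5)
h*177 = 5*177 = 885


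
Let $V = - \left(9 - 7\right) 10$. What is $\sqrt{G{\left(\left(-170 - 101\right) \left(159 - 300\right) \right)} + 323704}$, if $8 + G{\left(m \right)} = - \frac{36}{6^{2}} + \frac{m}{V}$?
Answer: $\frac{13 \sqrt{190405}}{10} \approx 567.26$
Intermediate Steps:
$V = -20$ ($V = - 2 \cdot 10 = \left(-1\right) 20 = -20$)
$G{\left(m \right)} = -9 - \frac{m}{20}$ ($G{\left(m \right)} = -8 + \left(- \frac{36}{6^{2}} + \frac{m}{-20}\right) = -8 + \left(- \frac{36}{36} + m \left(- \frac{1}{20}\right)\right) = -8 - \left(1 + \frac{m}{20}\right) = -9 - \frac{m}{20}$)
$\sqrt{G{\left(\left(-170 - 101\right) \left(159 - 300\right) \right)} + 323704} = \sqrt{\left(-9 - \frac{\left(-170 - 101\right) \left(159 - 300\right)}{20}\right) + 323704} = \sqrt{\left(-9 - \frac{\left(-271\right) \left(-141\right)}{20}\right) + 323704} = \sqrt{\left(-9 - \frac{38211}{20}\right) + 323704} = \sqrt{- \frac{38391}{20} + 323704} = \sqrt{\frac{6435689}{20}} = \frac{13 \sqrt{190405}}{10}$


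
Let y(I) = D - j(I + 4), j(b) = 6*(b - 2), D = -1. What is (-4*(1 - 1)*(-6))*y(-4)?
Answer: 0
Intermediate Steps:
j(b) = -12 + 6*b (j(b) = 6*(-2 + b) = -12 + 6*b)
y(I) = -13 - 6*I (y(I) = -1 - (-12 + 6*(I + 4)) = -1 - (-12 + 6*(4 + I)) = -1 - (-12 + (24 + 6*I)) = -1 - (12 + 6*I) = -1 + (-12 - 6*I) = -13 - 6*I)
(-4*(1 - 1)*(-6))*y(-4) = (-4*(1 - 1)*(-6))*(-13 - 6*(-4)) = (-4*0*(-6))*(-13 + 24) = (0*(-6))*11 = 0*11 = 0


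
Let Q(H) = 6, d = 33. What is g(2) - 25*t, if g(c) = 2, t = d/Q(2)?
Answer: -271/2 ≈ -135.50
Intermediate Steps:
t = 11/2 (t = 33/6 = 33*(⅙) = 11/2 ≈ 5.5000)
g(2) - 25*t = 2 - 25*11/2 = 2 - 275/2 = -271/2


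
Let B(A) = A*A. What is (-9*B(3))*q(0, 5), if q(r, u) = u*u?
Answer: -2025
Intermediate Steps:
q(r, u) = u²
B(A) = A²
(-9*B(3))*q(0, 5) = -9*3²*5² = -9*9*25 = -81*25 = -2025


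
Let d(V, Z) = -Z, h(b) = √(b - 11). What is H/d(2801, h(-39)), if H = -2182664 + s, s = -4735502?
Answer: -3459083*I*√2/5 ≈ -9.7838e+5*I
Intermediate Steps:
h(b) = √(-11 + b)
H = -6918166 (H = -2182664 - 4735502 = -6918166)
H/d(2801, h(-39)) = -6918166*(-1/√(-11 - 39)) = -6918166*I*√2/10 = -3459083*I*√2/5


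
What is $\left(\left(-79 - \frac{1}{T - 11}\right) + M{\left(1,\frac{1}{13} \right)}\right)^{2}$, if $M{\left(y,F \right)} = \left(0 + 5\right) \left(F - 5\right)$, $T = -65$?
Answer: $\frac{10477364881}{976144} \approx 10733.0$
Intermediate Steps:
$M{\left(y,F \right)} = -25 + 5 F$ ($M{\left(y,F \right)} = 5 \left(-5 + F\right) = -25 + 5 F$)
$\left(\left(-79 - \frac{1}{T - 11}\right) + M{\left(1,\frac{1}{13} \right)}\right)^{2} = \left(\left(-79 - \frac{1}{-65 - 11}\right) - \left(25 - \frac{5}{13}\right)\right)^{2} = \left(\left(-79 - \frac{1}{-76}\right) + \left(-25 + 5 \cdot \frac{1}{13}\right)\right)^{2} = \left(\left(-79 - - \frac{1}{76}\right) + \left(-25 + \frac{5}{13}\right)\right)^{2} = \left(\left(-79 + \frac{1}{76}\right) - \frac{320}{13}\right)^{2} = \left(- \frac{6003}{76} - \frac{320}{13}\right)^{2} = \left(- \frac{102359}{988}\right)^{2} = \frac{10477364881}{976144}$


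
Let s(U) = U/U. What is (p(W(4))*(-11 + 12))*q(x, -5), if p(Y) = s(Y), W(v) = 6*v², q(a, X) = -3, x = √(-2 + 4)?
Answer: -3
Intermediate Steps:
x = √2 ≈ 1.4142
s(U) = 1
p(Y) = 1
(p(W(4))*(-11 + 12))*q(x, -5) = (1*(-11 + 12))*(-3) = (1*1)*(-3) = 1*(-3) = -3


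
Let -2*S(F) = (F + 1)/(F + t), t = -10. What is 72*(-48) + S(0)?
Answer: -69119/20 ≈ -3455.9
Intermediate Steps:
S(F) = -(1 + F)/(2*(-10 + F)) (S(F) = -(F + 1)/(2*(F - 10)) = -(1 + F)/(2*(-10 + F)))
72*(-48) + S(0) = 72*(-48) + (-1 - 1*0)/(2*(-10 + 0)) = -3456 + (1/2)*(-1 + 0)/(-10) = -3456 + (1/2)*(-1/10)*(-1) = -3456 + 1/20 = -69119/20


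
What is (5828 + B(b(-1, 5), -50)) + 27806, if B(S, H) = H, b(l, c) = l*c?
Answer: 33584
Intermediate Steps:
b(l, c) = c*l
(5828 + B(b(-1, 5), -50)) + 27806 = (5828 - 50) + 27806 = 5778 + 27806 = 33584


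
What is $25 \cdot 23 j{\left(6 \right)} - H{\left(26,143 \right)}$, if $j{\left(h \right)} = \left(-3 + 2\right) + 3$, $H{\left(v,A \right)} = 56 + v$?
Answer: $1068$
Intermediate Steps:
$j{\left(h \right)} = 2$ ($j{\left(h \right)} = -1 + 3 = 2$)
$25 \cdot 23 j{\left(6 \right)} - H{\left(26,143 \right)} = 25 \cdot 23 \cdot 2 - \left(56 + 26\right) = 575 \cdot 2 - 82 = 1150 - 82 = 1068$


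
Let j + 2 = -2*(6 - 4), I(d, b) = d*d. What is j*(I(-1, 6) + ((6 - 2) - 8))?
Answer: 18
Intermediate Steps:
I(d, b) = d²
j = -6 (j = -2 - 2*(6 - 4) = -2 - 2*2 = -2 - 4 = -6)
j*(I(-1, 6) + ((6 - 2) - 8)) = -6*((-1)² + ((6 - 2) - 8)) = -6*(1 + (4 - 8)) = -6*(1 - 4) = -6*(-3) = 18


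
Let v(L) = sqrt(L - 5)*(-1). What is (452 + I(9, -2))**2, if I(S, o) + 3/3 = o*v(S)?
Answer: 207025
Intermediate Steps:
v(L) = -sqrt(-5 + L) (v(L) = sqrt(-5 + L)*(-1) = -sqrt(-5 + L))
I(S, o) = -1 - o*sqrt(-5 + S) (I(S, o) = -1 + o*(-sqrt(-5 + S)) = -1 - o*sqrt(-5 + S))
(452 + I(9, -2))**2 = (452 + (-1 - 1*(-2)*sqrt(-5 + 9)))**2 = (452 + (-1 - 1*(-2)*sqrt(4)))**2 = (452 + (-1 - 1*(-2)*2))**2 = (452 + (-1 + 4))**2 = (452 + 3)**2 = 455**2 = 207025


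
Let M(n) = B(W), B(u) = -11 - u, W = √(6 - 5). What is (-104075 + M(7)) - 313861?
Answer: -417948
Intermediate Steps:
W = 1 (W = √1 = 1)
M(n) = -12 (M(n) = -11 - 1*1 = -11 - 1 = -12)
(-104075 + M(7)) - 313861 = (-104075 - 12) - 313861 = -104087 - 313861 = -417948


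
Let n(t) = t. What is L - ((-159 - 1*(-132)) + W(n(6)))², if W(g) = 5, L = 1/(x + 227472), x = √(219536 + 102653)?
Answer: -3577671864644/7391884085 - √322189/51743188595 ≈ -484.00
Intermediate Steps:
x = √322189 ≈ 567.62
L = 1/(227472 + √322189) (L = 1/(√322189 + 227472) = 1/(227472 + √322189) ≈ 4.3852e-6)
L - ((-159 - 1*(-132)) + W(n(6)))² = (32496/7391884085 - √322189/51743188595) - ((-159 - 1*(-132)) + 5)² = (32496/7391884085 - √322189/51743188595) - ((-159 + 132) + 5)² = (32496/7391884085 - √322189/51743188595) - (-27 + 5)² = (32496/7391884085 - √322189/51743188595) - 1*(-22)² = (32496/7391884085 - √322189/51743188595) - 1*484 = (32496/7391884085 - √322189/51743188595) - 484 = -3577671864644/7391884085 - √322189/51743188595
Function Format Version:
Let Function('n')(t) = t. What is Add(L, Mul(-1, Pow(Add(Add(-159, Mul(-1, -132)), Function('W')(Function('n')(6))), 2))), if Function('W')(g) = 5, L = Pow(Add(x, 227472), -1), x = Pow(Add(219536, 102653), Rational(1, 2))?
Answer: Add(Rational(-3577671864644, 7391884085), Mul(Rational(-1, 51743188595), Pow(322189, Rational(1, 2)))) ≈ -484.00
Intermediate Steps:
x = Pow(322189, Rational(1, 2)) ≈ 567.62
L = Pow(Add(227472, Pow(322189, Rational(1, 2))), -1) (L = Pow(Add(Pow(322189, Rational(1, 2)), 227472), -1) = Pow(Add(227472, Pow(322189, Rational(1, 2))), -1) ≈ 4.3852e-6)
Add(L, Mul(-1, Pow(Add(Add(-159, Mul(-1, -132)), Function('W')(Function('n')(6))), 2))) = Add(Add(Rational(32496, 7391884085), Mul(Rational(-1, 51743188595), Pow(322189, Rational(1, 2)))), Mul(-1, Pow(Add(Add(-159, Mul(-1, -132)), 5), 2))) = Add(Add(Rational(32496, 7391884085), Mul(Rational(-1, 51743188595), Pow(322189, Rational(1, 2)))), Mul(-1, Pow(Add(Add(-159, 132), 5), 2))) = Add(Add(Rational(32496, 7391884085), Mul(Rational(-1, 51743188595), Pow(322189, Rational(1, 2)))), Mul(-1, Pow(Add(-27, 5), 2))) = Add(Add(Rational(32496, 7391884085), Mul(Rational(-1, 51743188595), Pow(322189, Rational(1, 2)))), Mul(-1, Pow(-22, 2))) = Add(Add(Rational(32496, 7391884085), Mul(Rational(-1, 51743188595), Pow(322189, Rational(1, 2)))), Mul(-1, 484)) = Add(Add(Rational(32496, 7391884085), Mul(Rational(-1, 51743188595), Pow(322189, Rational(1, 2)))), -484) = Add(Rational(-3577671864644, 7391884085), Mul(Rational(-1, 51743188595), Pow(322189, Rational(1, 2))))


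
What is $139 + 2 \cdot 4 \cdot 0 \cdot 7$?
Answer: $139$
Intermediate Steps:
$139 + 2 \cdot 4 \cdot 0 \cdot 7 = 139 + 8 \cdot 0 \cdot 7 = 139 + 0 \cdot 7 = 139 + 0 = 139$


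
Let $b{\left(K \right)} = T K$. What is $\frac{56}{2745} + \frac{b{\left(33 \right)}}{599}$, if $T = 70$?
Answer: $\frac{6374494}{1644255} \approx 3.8768$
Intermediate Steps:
$b{\left(K \right)} = 70 K$
$\frac{56}{2745} + \frac{b{\left(33 \right)}}{599} = \frac{56}{2745} + \frac{70 \cdot 33}{599} = 56 \cdot \frac{1}{2745} + 2310 \cdot \frac{1}{599} = \frac{56}{2745} + \frac{2310}{599} = \frac{6374494}{1644255}$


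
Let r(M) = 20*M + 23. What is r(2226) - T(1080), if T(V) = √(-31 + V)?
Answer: 44543 - √1049 ≈ 44511.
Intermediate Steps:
r(M) = 23 + 20*M
r(2226) - T(1080) = (23 + 20*2226) - √(-31 + 1080) = (23 + 44520) - √1049 = 44543 - √1049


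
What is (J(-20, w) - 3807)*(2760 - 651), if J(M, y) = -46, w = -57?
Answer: -8125977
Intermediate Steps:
(J(-20, w) - 3807)*(2760 - 651) = (-46 - 3807)*(2760 - 651) = -3853*2109 = -8125977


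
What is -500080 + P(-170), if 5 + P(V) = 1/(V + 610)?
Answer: -220037399/440 ≈ -5.0009e+5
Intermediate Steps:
P(V) = -5 + 1/(610 + V) (P(V) = -5 + 1/(V + 610) = -5 + 1/(610 + V))
-500080 + P(-170) = -500080 + (-3049 - 5*(-170))/(610 - 170) = -500080 + (-3049 + 850)/440 = -500080 + (1/440)*(-2199) = -500080 - 2199/440 = -220037399/440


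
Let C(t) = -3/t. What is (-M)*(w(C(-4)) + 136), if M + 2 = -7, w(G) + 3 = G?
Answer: 4815/4 ≈ 1203.8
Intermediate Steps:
w(G) = -3 + G
M = -9 (M = -2 - 7 = -9)
(-M)*(w(C(-4)) + 136) = (-1*(-9))*((-3 - 3/(-4)) + 136) = 9*((-3 - 3*(-¼)) + 136) = 9*((-3 + ¾) + 136) = 9*(-9/4 + 136) = 9*(535/4) = 4815/4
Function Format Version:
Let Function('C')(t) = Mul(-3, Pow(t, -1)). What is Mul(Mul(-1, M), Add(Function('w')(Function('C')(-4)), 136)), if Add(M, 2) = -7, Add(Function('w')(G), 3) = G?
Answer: Rational(4815, 4) ≈ 1203.8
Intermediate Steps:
Function('w')(G) = Add(-3, G)
M = -9 (M = Add(-2, -7) = -9)
Mul(Mul(-1, M), Add(Function('w')(Function('C')(-4)), 136)) = Mul(Mul(-1, -9), Add(Add(-3, Mul(-3, Pow(-4, -1))), 136)) = Mul(9, Add(Add(-3, Mul(-3, Rational(-1, 4))), 136)) = Mul(9, Add(Add(-3, Rational(3, 4)), 136)) = Mul(9, Add(Rational(-9, 4), 136)) = Mul(9, Rational(535, 4)) = Rational(4815, 4)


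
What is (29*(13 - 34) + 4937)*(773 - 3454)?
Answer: -11603368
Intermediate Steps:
(29*(13 - 34) + 4937)*(773 - 3454) = (29*(-21) + 4937)*(-2681) = (-609 + 4937)*(-2681) = 4328*(-2681) = -11603368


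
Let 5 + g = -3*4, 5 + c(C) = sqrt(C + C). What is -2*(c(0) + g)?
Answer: 44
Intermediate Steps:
c(C) = -5 + sqrt(2)*sqrt(C) (c(C) = -5 + sqrt(C + C) = -5 + sqrt(2*C) = -5 + sqrt(2)*sqrt(C))
g = -17 (g = -5 - 3*4 = -5 - 12 = -17)
-2*(c(0) + g) = -2*((-5 + sqrt(2)*sqrt(0)) - 17) = -2*((-5 + sqrt(2)*0) - 17) = -2*((-5 + 0) - 17) = -2*(-5 - 17) = -2*(-22) = 44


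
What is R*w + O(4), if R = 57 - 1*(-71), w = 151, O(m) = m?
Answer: 19332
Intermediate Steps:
R = 128 (R = 57 + 71 = 128)
R*w + O(4) = 128*151 + 4 = 19328 + 4 = 19332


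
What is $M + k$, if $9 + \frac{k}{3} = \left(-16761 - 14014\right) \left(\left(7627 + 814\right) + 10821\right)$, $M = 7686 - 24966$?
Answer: $-1778381457$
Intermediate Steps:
$M = -17280$
$k = -1778364177$ ($k = -27 + 3 \left(-16761 - 14014\right) \left(\left(7627 + 814\right) + 10821\right) = -27 + 3 \left(- 30775 \left(8441 + 10821\right)\right) = -27 + 3 \left(\left(-30775\right) 19262\right) = -27 + 3 \left(-592788050\right) = -27 - 1778364150 = -1778364177$)
$M + k = -17280 - 1778364177 = -1778381457$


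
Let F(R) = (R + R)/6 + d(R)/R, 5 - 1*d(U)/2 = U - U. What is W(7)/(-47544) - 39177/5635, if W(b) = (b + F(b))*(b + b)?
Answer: -199658603/28704690 ≈ -6.9556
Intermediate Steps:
d(U) = 10 (d(U) = 10 - 2*(U - U) = 10 - 2*0 = 10 + 0 = 10)
F(R) = 10/R + R/3 (F(R) = (R + R)/6 + 10/R = (2*R)*(1/6) + 10/R = R/3 + 10/R = 10/R + R/3)
W(b) = 2*b*(10/b + 4*b/3) (W(b) = (b + (10/b + b/3))*(b + b) = (10/b + 4*b/3)*(2*b) = 2*b*(10/b + 4*b/3))
W(7)/(-47544) - 39177/5635 = (20 + (8/3)*7**2)/(-47544) - 39177/5635 = (20 + (8/3)*49)*(-1/47544) - 39177*1/5635 = (20 + 392/3)*(-1/47544) - 39177/5635 = (452/3)*(-1/47544) - 39177/5635 = -113/35658 - 39177/5635 = -199658603/28704690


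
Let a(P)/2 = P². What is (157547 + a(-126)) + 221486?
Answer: 410785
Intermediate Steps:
a(P) = 2*P²
(157547 + a(-126)) + 221486 = (157547 + 2*(-126)²) + 221486 = (157547 + 2*15876) + 221486 = (157547 + 31752) + 221486 = 189299 + 221486 = 410785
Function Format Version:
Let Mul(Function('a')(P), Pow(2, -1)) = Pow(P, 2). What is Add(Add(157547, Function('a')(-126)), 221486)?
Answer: 410785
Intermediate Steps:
Function('a')(P) = Mul(2, Pow(P, 2))
Add(Add(157547, Function('a')(-126)), 221486) = Add(Add(157547, Mul(2, Pow(-126, 2))), 221486) = Add(Add(157547, Mul(2, 15876)), 221486) = Add(Add(157547, 31752), 221486) = Add(189299, 221486) = 410785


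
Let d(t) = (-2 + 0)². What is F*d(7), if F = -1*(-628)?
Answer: 2512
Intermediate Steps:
d(t) = 4 (d(t) = (-2)² = 4)
F = 628
F*d(7) = 628*4 = 2512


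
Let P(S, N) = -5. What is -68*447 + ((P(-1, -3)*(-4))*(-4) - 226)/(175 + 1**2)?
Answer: -2675001/88 ≈ -30398.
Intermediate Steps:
-68*447 + ((P(-1, -3)*(-4))*(-4) - 226)/(175 + 1**2) = -68*447 + (-5*(-4)*(-4) - 226)/(175 + 1**2) = -30396 + (20*(-4) - 226)/(175 + 1) = -30396 + (-80 - 226)/176 = -30396 - 306*1/176 = -30396 - 153/88 = -2675001/88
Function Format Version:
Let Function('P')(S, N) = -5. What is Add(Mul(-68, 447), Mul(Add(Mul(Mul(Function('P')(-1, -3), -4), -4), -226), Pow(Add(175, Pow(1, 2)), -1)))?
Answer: Rational(-2675001, 88) ≈ -30398.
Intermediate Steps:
Add(Mul(-68, 447), Mul(Add(Mul(Mul(Function('P')(-1, -3), -4), -4), -226), Pow(Add(175, Pow(1, 2)), -1))) = Add(Mul(-68, 447), Mul(Add(Mul(Mul(-5, -4), -4), -226), Pow(Add(175, Pow(1, 2)), -1))) = Add(-30396, Mul(Add(Mul(20, -4), -226), Pow(Add(175, 1), -1))) = Add(-30396, Mul(Add(-80, -226), Pow(176, -1))) = Add(-30396, Mul(-306, Rational(1, 176))) = Add(-30396, Rational(-153, 88)) = Rational(-2675001, 88)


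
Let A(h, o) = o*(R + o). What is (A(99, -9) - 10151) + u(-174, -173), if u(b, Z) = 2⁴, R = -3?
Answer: -10027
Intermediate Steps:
u(b, Z) = 16
A(h, o) = o*(-3 + o)
(A(99, -9) - 10151) + u(-174, -173) = (-9*(-3 - 9) - 10151) + 16 = (-9*(-12) - 10151) + 16 = (108 - 10151) + 16 = -10043 + 16 = -10027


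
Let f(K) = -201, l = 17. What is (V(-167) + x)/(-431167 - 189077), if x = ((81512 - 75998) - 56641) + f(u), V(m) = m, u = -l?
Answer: 17165/206748 ≈ 0.083024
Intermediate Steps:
u = -17 (u = -1*17 = -17)
x = -51328 (x = ((81512 - 75998) - 56641) - 201 = (5514 - 56641) - 201 = -51127 - 201 = -51328)
(V(-167) + x)/(-431167 - 189077) = (-167 - 51328)/(-431167 - 189077) = -51495/(-620244) = -51495*(-1/620244) = 17165/206748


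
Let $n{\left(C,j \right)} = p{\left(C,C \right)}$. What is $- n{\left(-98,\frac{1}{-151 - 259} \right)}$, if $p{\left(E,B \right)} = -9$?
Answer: $9$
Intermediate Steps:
$n{\left(C,j \right)} = -9$
$- n{\left(-98,\frac{1}{-151 - 259} \right)} = \left(-1\right) \left(-9\right) = 9$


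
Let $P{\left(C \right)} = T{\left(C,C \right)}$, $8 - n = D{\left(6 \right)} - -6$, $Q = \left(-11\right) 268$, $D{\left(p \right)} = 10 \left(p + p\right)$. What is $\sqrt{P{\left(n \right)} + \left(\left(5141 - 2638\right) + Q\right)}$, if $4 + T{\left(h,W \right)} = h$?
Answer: $9 i \sqrt{7} \approx 23.812 i$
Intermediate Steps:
$D{\left(p \right)} = 20 p$ ($D{\left(p \right)} = 10 \cdot 2 p = 20 p$)
$Q = -2948$
$T{\left(h,W \right)} = -4 + h$
$n = -118$ ($n = 8 - \left(20 \cdot 6 - -6\right) = 8 - \left(120 + 6\right) = 8 - 126 = -118$)
$P{\left(C \right)} = -4 + C$
$\sqrt{P{\left(n \right)} + \left(\left(5141 - 2638\right) + Q\right)} = \sqrt{\left(-4 - 118\right) + \left(\left(5141 - 2638\right) - 2948\right)} = \sqrt{-122 + \left(2503 - 2948\right)} = \sqrt{-122 - 445} = \sqrt{-567} = 9 i \sqrt{7}$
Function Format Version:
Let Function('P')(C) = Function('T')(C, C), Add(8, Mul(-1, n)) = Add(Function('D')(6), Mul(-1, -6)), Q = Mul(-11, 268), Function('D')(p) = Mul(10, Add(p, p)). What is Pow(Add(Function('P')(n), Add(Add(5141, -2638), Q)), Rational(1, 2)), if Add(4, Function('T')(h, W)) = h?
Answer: Mul(9, I, Pow(7, Rational(1, 2))) ≈ Mul(23.812, I)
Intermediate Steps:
Function('D')(p) = Mul(20, p) (Function('D')(p) = Mul(10, Mul(2, p)) = Mul(20, p))
Q = -2948
Function('T')(h, W) = Add(-4, h)
n = -118 (n = Add(8, Mul(-1, Add(Mul(20, 6), Mul(-1, -6)))) = Add(8, Mul(-1, Add(120, 6))) = Add(8, Mul(-1, 126)) = Add(8, -126) = -118)
Function('P')(C) = Add(-4, C)
Pow(Add(Function('P')(n), Add(Add(5141, -2638), Q)), Rational(1, 2)) = Pow(Add(Add(-4, -118), Add(Add(5141, -2638), -2948)), Rational(1, 2)) = Pow(Add(-122, Add(2503, -2948)), Rational(1, 2)) = Pow(Add(-122, -445), Rational(1, 2)) = Pow(-567, Rational(1, 2)) = Mul(9, I, Pow(7, Rational(1, 2)))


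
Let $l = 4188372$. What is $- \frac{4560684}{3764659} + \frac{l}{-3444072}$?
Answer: $- \frac{2622926367533}{1080479720954} \approx -2.4276$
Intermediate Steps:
$- \frac{4560684}{3764659} + \frac{l}{-3444072} = - \frac{4560684}{3764659} + \frac{4188372}{-3444072} = \left(-4560684\right) \frac{1}{3764659} + 4188372 \left(- \frac{1}{3444072}\right) = - \frac{4560684}{3764659} - \frac{349031}{287006} = - \frac{2622926367533}{1080479720954}$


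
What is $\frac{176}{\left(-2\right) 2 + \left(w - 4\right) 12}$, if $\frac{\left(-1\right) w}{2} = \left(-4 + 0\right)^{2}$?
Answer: $- \frac{44}{109} \approx -0.40367$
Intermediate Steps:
$w = -32$ ($w = - 2 \left(-4 + 0\right)^{2} = - 2 \left(-4\right)^{2} = \left(-2\right) 16 = -32$)
$\frac{176}{\left(-2\right) 2 + \left(w - 4\right) 12} = \frac{176}{\left(-2\right) 2 + \left(-32 - 4\right) 12} = \frac{176}{-4 + \left(-32 - 4\right) 12} = \frac{176}{-4 - 432} = \frac{176}{-436} = 176 \left(- \frac{1}{436}\right) = - \frac{44}{109}$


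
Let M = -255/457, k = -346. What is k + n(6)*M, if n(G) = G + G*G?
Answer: -168832/457 ≈ -369.44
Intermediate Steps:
n(G) = G + G²
M = -255/457 (M = -255*1/457 = -255/457 ≈ -0.55799)
k + n(6)*M = -346 + (6*(1 + 6))*(-255/457) = -346 + (6*7)*(-255/457) = -346 + 42*(-255/457) = -346 - 10710/457 = -168832/457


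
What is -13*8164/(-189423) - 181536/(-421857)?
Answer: 676577956/682986483 ≈ 0.99062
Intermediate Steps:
-13*8164/(-189423) - 181536/(-421857) = -106132*(-1/189423) - 181536*(-1/421857) = 8164/14571 + 60512/140619 = 676577956/682986483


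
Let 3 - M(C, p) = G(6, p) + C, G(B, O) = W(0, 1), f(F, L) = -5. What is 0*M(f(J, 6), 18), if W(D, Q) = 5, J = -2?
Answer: 0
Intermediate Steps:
G(B, O) = 5
M(C, p) = -2 - C (M(C, p) = 3 - (5 + C) = 3 + (-5 - C) = -2 - C)
0*M(f(J, 6), 18) = 0*(-2 - 1*(-5)) = 0*(-2 + 5) = 0*3 = 0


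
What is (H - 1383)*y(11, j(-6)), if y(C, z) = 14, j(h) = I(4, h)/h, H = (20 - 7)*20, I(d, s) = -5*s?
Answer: -15722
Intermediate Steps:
H = 260 (H = 13*20 = 260)
j(h) = -5 (j(h) = (-5*h)/h = -5)
(H - 1383)*y(11, j(-6)) = (260 - 1383)*14 = -1123*14 = -15722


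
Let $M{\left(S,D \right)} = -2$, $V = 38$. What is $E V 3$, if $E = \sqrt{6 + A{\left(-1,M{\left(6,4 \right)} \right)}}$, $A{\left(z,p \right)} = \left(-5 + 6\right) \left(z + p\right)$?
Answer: $114 \sqrt{3} \approx 197.45$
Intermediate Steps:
$A{\left(z,p \right)} = p + z$ ($A{\left(z,p \right)} = 1 \left(p + z\right) = p + z$)
$E = \sqrt{3}$ ($E = \sqrt{6 - 3} = \sqrt{3} \approx 1.732$)
$E V 3 = \sqrt{3} \cdot 38 \cdot 3 = 38 \sqrt{3} \cdot 3 = 114 \sqrt{3}$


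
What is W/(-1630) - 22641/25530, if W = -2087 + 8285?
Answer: -6504659/1387130 ≈ -4.6893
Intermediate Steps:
W = 6198
W/(-1630) - 22641/25530 = 6198/(-1630) - 22641/25530 = 6198*(-1/1630) - 22641*1/25530 = -3099/815 - 7547/8510 = -6504659/1387130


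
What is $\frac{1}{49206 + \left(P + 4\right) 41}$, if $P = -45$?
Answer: $\frac{1}{47525} \approx 2.1042 \cdot 10^{-5}$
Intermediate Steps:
$\frac{1}{49206 + \left(P + 4\right) 41} = \frac{1}{49206 + \left(-45 + 4\right) 41} = \frac{1}{49206 - 1681} = \frac{1}{47525}$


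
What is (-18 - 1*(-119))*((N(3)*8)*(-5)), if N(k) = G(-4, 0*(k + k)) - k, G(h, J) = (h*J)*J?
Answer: 12120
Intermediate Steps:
G(h, J) = h*J**2 (G(h, J) = (J*h)*J = h*J**2)
N(k) = -k (N(k) = -4*(0*(k + k))**2 - k = -4*(0*(2*k))**2 - k = -4*0**2 - k = -4*0 - k = 0 - k = -k)
(-18 - 1*(-119))*((N(3)*8)*(-5)) = (-18 - 1*(-119))*((-1*3*8)*(-5)) = (-18 + 119)*(-3*8*(-5)) = 101*(-24*(-5)) = 101*120 = 12120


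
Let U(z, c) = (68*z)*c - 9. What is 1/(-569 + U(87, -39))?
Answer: -1/231302 ≈ -4.3234e-6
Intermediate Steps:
U(z, c) = -9 + 68*c*z (U(z, c) = 68*c*z - 9 = -9 + 68*c*z)
1/(-569 + U(87, -39)) = 1/(-569 + (-9 + 68*(-39)*87)) = 1/(-569 + (-9 - 230724)) = 1/(-569 - 230733) = 1/(-231302) = -1/231302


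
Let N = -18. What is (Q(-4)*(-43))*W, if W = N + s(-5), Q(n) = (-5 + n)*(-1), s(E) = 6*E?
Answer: 18576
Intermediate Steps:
Q(n) = 5 - n
W = -48 (W = -18 + 6*(-5) = -18 - 30 = -48)
(Q(-4)*(-43))*W = ((5 - 1*(-4))*(-43))*(-48) = ((5 + 4)*(-43))*(-48) = (9*(-43))*(-48) = -387*(-48) = 18576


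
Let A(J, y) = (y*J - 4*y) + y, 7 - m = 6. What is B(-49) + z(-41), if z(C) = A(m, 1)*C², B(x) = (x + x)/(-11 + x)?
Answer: -100811/30 ≈ -3360.4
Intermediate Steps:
m = 1 (m = 7 - 1*6 = 7 - 6 = 1)
A(J, y) = -3*y + J*y (A(J, y) = (J*y - 4*y) + y = (-4*y + J*y) + y = -3*y + J*y)
B(x) = 2*x/(-11 + x) (B(x) = (2*x)/(-11 + x) = 2*x/(-11 + x))
z(C) = -2*C² (z(C) = (1*(-3 + 1))*C² = (1*(-2))*C² = -2*C²)
B(-49) + z(-41) = 2*(-49)/(-11 - 49) - 2*(-41)² = 2*(-49)/(-60) - 2*1681 = 2*(-49)*(-1/60) - 3362 = 49/30 - 3362 = -100811/30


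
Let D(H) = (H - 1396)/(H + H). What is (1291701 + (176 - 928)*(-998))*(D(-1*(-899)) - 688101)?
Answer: -2526618575590715/1798 ≈ -1.4052e+12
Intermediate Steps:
D(H) = (-1396 + H)/(2*H) (D(H) = (-1396 + H)/((2*H)) = (-1396 + H)*(1/(2*H)) = (-1396 + H)/(2*H))
(1291701 + (176 - 928)*(-998))*(D(-1*(-899)) - 688101) = (1291701 + (176 - 928)*(-998))*((-1396 - 1*(-899))/(2*((-1*(-899)))) - 688101) = (1291701 - 752*(-998))*((½)*(-1396 + 899)/899 - 688101) = (1291701 + 750496)*((½)*(1/899)*(-497) - 688101) = 2042197*(-497/1798 - 688101) = 2042197*(-1237206095/1798) = -2526618575590715/1798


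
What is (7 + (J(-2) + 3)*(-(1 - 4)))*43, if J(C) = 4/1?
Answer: 1204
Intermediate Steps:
J(C) = 4 (J(C) = 4*1 = 4)
(7 + (J(-2) + 3)*(-(1 - 4)))*43 = (7 + (4 + 3)*(-(1 - 4)))*43 = (7 + 7*(-1*(-3)))*43 = (7 + 7*3)*43 = (7 + 21)*43 = 28*43 = 1204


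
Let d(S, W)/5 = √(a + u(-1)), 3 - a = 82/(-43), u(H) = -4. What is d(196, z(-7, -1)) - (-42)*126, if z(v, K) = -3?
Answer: 5292 + 5*√1677/43 ≈ 5296.8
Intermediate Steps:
a = 211/43 (a = 3 - 82/(-43) = 3 - 82*(-1)/43 = 3 - 1*(-82/43) = 3 + 82/43 = 211/43 ≈ 4.9070)
d(S, W) = 5*√1677/43 (d(S, W) = 5*√(211/43 - 4) = 5*√(39/43) = 5*(√1677/43) = 5*√1677/43)
d(196, z(-7, -1)) - (-42)*126 = 5*√1677/43 - (-42)*126 = 5*√1677/43 - 1*(-5292) = 5*√1677/43 + 5292 = 5292 + 5*√1677/43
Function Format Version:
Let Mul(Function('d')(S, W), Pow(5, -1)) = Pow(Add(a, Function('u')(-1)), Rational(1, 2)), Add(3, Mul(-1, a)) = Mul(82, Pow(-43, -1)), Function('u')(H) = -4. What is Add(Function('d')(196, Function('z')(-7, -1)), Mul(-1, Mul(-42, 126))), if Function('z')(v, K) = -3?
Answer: Add(5292, Mul(Rational(5, 43), Pow(1677, Rational(1, 2)))) ≈ 5296.8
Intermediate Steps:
a = Rational(211, 43) (a = Add(3, Mul(-1, Mul(82, Pow(-43, -1)))) = Add(3, Mul(-1, Mul(82, Rational(-1, 43)))) = Add(3, Mul(-1, Rational(-82, 43))) = Add(3, Rational(82, 43)) = Rational(211, 43) ≈ 4.9070)
Function('d')(S, W) = Mul(Rational(5, 43), Pow(1677, Rational(1, 2))) (Function('d')(S, W) = Mul(5, Pow(Add(Rational(211, 43), -4), Rational(1, 2))) = Mul(5, Pow(Rational(39, 43), Rational(1, 2))) = Mul(5, Mul(Rational(1, 43), Pow(1677, Rational(1, 2)))) = Mul(Rational(5, 43), Pow(1677, Rational(1, 2))))
Add(Function('d')(196, Function('z')(-7, -1)), Mul(-1, Mul(-42, 126))) = Add(Mul(Rational(5, 43), Pow(1677, Rational(1, 2))), Mul(-1, Mul(-42, 126))) = Add(Mul(Rational(5, 43), Pow(1677, Rational(1, 2))), Mul(-1, -5292)) = Add(Mul(Rational(5, 43), Pow(1677, Rational(1, 2))), 5292) = Add(5292, Mul(Rational(5, 43), Pow(1677, Rational(1, 2))))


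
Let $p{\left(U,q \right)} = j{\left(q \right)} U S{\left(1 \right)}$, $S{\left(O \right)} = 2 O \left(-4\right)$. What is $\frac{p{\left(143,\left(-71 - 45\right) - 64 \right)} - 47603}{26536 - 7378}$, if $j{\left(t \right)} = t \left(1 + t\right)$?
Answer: $- \frac{36907283}{19158} \approx -1926.5$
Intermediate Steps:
$S{\left(O \right)} = - 8 O$
$p{\left(U,q \right)} = - 8 U q \left(1 + q\right)$ ($p{\left(U,q \right)} = q \left(1 + q\right) U \left(\left(-8\right) 1\right) = U q \left(1 + q\right) \left(-8\right) = - 8 U q \left(1 + q\right)$)
$\frac{p{\left(143,\left(-71 - 45\right) - 64 \right)} - 47603}{26536 - 7378} = \frac{\left(-8\right) 143 \left(\left(-71 - 45\right) - 64\right) \left(1 - 180\right) - 47603}{26536 - 7378} = \frac{\left(-8\right) 143 \left(-116 - 64\right) \left(1 - 180\right) - 47603}{19158} = \left(\left(-8\right) 143 \left(-180\right) \left(1 - 180\right) - 47603\right) \frac{1}{19158} = \left(\left(-8\right) 143 \left(-180\right) \left(-179\right) - 47603\right) \frac{1}{19158} = \left(-36859680 - 47603\right) \frac{1}{19158} = \left(-36907283\right) \frac{1}{19158} = - \frac{36907283}{19158}$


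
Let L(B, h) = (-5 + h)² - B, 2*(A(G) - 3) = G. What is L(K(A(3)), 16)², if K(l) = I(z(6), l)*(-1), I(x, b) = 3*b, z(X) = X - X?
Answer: 72361/4 ≈ 18090.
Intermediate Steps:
A(G) = 3 + G/2
z(X) = 0
K(l) = -3*l (K(l) = (3*l)*(-1) = -3*l)
L(K(A(3)), 16)² = ((-5 + 16)² - (-3)*(3 + (½)*3))² = (11² - (-3)*(3 + 3/2))² = (121 - (-3)*9/2)² = (121 - 1*(-27/2))² = (121 + 27/2)² = (269/2)² = 72361/4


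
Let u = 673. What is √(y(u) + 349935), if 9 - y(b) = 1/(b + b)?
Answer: √633999142558/1346 ≈ 591.56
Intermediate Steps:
y(b) = 9 - 1/(2*b) (y(b) = 9 - 1/(b + b) = 9 - 1/(2*b))
√(y(u) + 349935) = √((9 - ½/673) + 349935) = √((9 - ½*1/673) + 349935) = √((9 - 1/1346) + 349935) = √(12113/1346 + 349935) = √(471024623/1346) = √633999142558/1346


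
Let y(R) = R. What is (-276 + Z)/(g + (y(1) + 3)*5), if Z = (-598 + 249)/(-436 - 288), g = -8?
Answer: -199475/8688 ≈ -22.960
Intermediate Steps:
Z = 349/724 (Z = -349/(-724) = -349*(-1/724) = 349/724 ≈ 0.48204)
(-276 + Z)/(g + (y(1) + 3)*5) = (-276 + 349/724)/(-8 + (1 + 3)*5) = -199475/(724*(-8 + 4*5)) = -199475/(724*(-8 + 20)) = -199475/724/12 = -199475/724*1/12 = -199475/8688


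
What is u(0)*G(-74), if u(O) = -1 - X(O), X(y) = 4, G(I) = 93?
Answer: -465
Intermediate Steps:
u(O) = -5 (u(O) = -1 - 1*4 = -1 - 4 = -5)
u(0)*G(-74) = -5*93 = -465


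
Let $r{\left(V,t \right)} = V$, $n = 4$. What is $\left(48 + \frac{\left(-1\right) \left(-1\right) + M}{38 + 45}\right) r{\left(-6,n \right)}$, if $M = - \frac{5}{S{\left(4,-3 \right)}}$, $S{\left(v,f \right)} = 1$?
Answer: $- \frac{23880}{83} \approx -287.71$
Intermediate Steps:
$M = -5$ ($M = - \frac{5}{1} = \left(-5\right) 1 = -5$)
$\left(48 + \frac{\left(-1\right) \left(-1\right) + M}{38 + 45}\right) r{\left(-6,n \right)} = \left(48 + \frac{\left(-1\right) \left(-1\right) - 5}{38 + 45}\right) \left(-6\right) = \left(48 + \frac{1 - 5}{83}\right) \left(-6\right) = \left(48 - \frac{4}{83}\right) \left(-6\right) = \frac{3980}{83} \left(-6\right) = - \frac{23880}{83}$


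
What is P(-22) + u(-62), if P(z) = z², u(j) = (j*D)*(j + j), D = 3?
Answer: 23548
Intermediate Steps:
u(j) = 6*j² (u(j) = (j*3)*(j + j) = (3*j)*(2*j) = 6*j²)
P(-22) + u(-62) = (-22)² + 6*(-62)² = 484 + 6*3844 = 484 + 23064 = 23548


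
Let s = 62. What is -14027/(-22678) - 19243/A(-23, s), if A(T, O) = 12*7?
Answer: -31086749/136068 ≈ -228.46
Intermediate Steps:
A(T, O) = 84
-14027/(-22678) - 19243/A(-23, s) = -14027/(-22678) - 19243/84 = -14027*(-1/22678) - 19243*1/84 = 14027/22678 - 2749/12 = -31086749/136068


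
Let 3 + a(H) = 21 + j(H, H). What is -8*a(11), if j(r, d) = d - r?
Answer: -144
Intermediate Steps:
a(H) = 18 (a(H) = -3 + (21 + (H - H)) = -3 + (21 + 0) = -3 + 21 = 18)
-8*a(11) = -8*18 = -144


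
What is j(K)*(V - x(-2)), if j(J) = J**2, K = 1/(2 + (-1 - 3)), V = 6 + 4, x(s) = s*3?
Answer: 4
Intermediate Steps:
x(s) = 3*s
V = 10
K = -1/2 (K = 1/(2 - 4) = 1/(-2) = -1/2 ≈ -0.50000)
j(K)*(V - x(-2)) = (-1/2)**2*(10 - 3*(-2)) = (10 - 1*(-6))/4 = (10 + 6)/4 = (1/4)*16 = 4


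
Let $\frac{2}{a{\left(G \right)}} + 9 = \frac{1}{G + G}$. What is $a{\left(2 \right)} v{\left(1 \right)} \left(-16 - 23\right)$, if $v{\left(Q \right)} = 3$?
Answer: $\frac{936}{35} \approx 26.743$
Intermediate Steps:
$a{\left(G \right)} = \frac{2}{-9 + \frac{1}{2 G}}$ ($a{\left(G \right)} = \frac{2}{-9 + \frac{1}{G + G}} = \frac{2}{-9 + \frac{1}{2 G}}$)
$a{\left(2 \right)} v{\left(1 \right)} \left(-16 - 23\right) = \left(-4\right) 2 \frac{1}{-1 + 18 \cdot 2} \cdot 3 \left(-16 - 23\right) = \left(-4\right) 2 \frac{1}{-1 + 36} \cdot 3 \left(-16 - 23\right) = \left(-4\right) 2 \cdot \frac{1}{35} \cdot 3 \left(-39\right) = \left(- \frac{8}{35}\right) 3 \left(-39\right) = \left(- \frac{24}{35}\right) \left(-39\right) = \frac{936}{35}$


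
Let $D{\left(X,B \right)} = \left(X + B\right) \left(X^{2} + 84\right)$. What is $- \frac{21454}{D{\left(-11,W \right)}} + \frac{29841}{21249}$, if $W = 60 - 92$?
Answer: $\frac{239641487}{62436645} \approx 3.8382$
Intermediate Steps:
$W = -32$
$D{\left(X,B \right)} = \left(84 + X^{2}\right) \left(B + X\right)$ ($D{\left(X,B \right)} = \left(B + X\right) \left(84 + X^{2}\right) = \left(84 + X^{2}\right) \left(B + X\right)$)
$- \frac{21454}{D{\left(-11,W \right)}} + \frac{29841}{21249} = - \frac{21454}{\left(-11\right)^{3} + 84 \left(-32\right) + 84 \left(-11\right) - 32 \left(-11\right)^{2}} + \frac{29841}{21249} = - \frac{21454}{-1331 - 2688 - 924 - 3872} + 29841 \cdot \frac{1}{21249} = - \frac{21454}{-1331 - 2688 - 924 - 3872} + \frac{9947}{7083} = - \frac{21454}{-8815} + \frac{9947}{7083} = \left(-21454\right) \left(- \frac{1}{8815}\right) + \frac{9947}{7083} = \frac{21454}{8815} + \frac{9947}{7083} = \frac{239641487}{62436645}$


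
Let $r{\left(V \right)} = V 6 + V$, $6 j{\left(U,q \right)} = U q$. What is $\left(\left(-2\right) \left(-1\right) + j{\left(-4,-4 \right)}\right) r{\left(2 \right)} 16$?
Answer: $\frac{3136}{3} \approx 1045.3$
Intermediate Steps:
$j{\left(U,q \right)} = \frac{U q}{6}$
$r{\left(V \right)} = 7 V$ ($r{\left(V \right)} = 6 V + V = 7 V$)
$\left(\left(-2\right) \left(-1\right) + j{\left(-4,-4 \right)}\right) r{\left(2 \right)} 16 = \left(\left(-2\right) \left(-1\right) + \frac{1}{6} \left(-4\right) \left(-4\right)\right) 7 \cdot 2 \cdot 16 = \left(2 + \frac{8}{3}\right) 14 \cdot 16 = \frac{14}{3} \cdot 14 \cdot 16 = \frac{196}{3} \cdot 16 = \frac{3136}{3}$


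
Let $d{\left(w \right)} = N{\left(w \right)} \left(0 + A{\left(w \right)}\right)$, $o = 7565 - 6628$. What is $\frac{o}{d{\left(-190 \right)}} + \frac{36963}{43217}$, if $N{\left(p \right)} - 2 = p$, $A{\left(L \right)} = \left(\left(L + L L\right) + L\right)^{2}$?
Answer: $\frac{8866413061515271}{10366576712646400} \approx 0.85529$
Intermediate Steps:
$o = 937$ ($o = 7565 - 6628 = 937$)
$A{\left(L \right)} = \left(L^{2} + 2 L\right)^{2}$ ($A{\left(L \right)} = \left(\left(L + L^{2}\right) + L\right)^{2} = \left(L^{2} + 2 L\right)^{2}$)
$N{\left(p \right)} = 2 + p$
$d{\left(w \right)} = w^{2} \left(2 + w\right)^{3}$ ($d{\left(w \right)} = \left(2 + w\right) \left(0 + w^{2} \left(2 + w\right)^{2}\right) = \left(2 + w\right) w^{2} \left(2 + w\right)^{2} = w^{2} \left(2 + w\right)^{3}$)
$\frac{o}{d{\left(-190 \right)}} + \frac{36963}{43217} = \frac{937}{\left(-190\right)^{2} \left(2 - 190\right)^{3}} + \frac{36963}{43217} = \frac{937}{36100 \left(-188\right)^{3}} + 36963 \cdot \frac{1}{43217} = \frac{937}{36100 \left(-6644672\right)} + \frac{36963}{43217} = \frac{937}{-239872659200} + \frac{36963}{43217} = 937 \left(- \frac{1}{239872659200}\right) + \frac{36963}{43217} = - \frac{937}{239872659200} + \frac{36963}{43217} = \frac{8866413061515271}{10366576712646400}$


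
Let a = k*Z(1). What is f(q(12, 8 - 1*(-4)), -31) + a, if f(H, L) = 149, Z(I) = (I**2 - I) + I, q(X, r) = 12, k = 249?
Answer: 398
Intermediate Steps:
Z(I) = I**2
a = 249 (a = 249*1**2 = 249*1 = 249)
f(q(12, 8 - 1*(-4)), -31) + a = 149 + 249 = 398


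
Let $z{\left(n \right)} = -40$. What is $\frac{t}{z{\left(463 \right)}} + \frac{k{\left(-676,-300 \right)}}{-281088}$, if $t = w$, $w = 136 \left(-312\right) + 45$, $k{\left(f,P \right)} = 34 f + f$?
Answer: $\frac{372356983}{351360} \approx 1059.8$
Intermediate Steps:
$k{\left(f,P \right)} = 35 f$
$w = -42387$ ($w = -42432 + 45 = -42387$)
$t = -42387$
$\frac{t}{z{\left(463 \right)}} + \frac{k{\left(-676,-300 \right)}}{-281088} = - \frac{42387}{-40} + \frac{35 \left(-676\right)}{-281088} = \left(-42387\right) \left(- \frac{1}{40}\right) - - \frac{5915}{70272} = \frac{42387}{40} + \frac{5915}{70272} = \frac{372356983}{351360}$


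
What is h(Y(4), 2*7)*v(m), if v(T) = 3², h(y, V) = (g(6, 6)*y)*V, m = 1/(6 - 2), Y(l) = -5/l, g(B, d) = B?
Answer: -945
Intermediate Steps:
m = ¼ (m = 1/4 = ¼ ≈ 0.25000)
h(y, V) = 6*V*y (h(y, V) = (6*y)*V = 6*V*y)
v(T) = 9
h(Y(4), 2*7)*v(m) = (6*(2*7)*(-5/4))*9 = (6*14*(-5*¼))*9 = (6*14*(-5/4))*9 = -105*9 = -945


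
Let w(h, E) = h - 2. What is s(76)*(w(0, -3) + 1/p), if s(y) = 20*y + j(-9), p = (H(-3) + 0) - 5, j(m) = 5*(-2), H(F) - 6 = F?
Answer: -3775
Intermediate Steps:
H(F) = 6 + F
j(m) = -10
p = -2 (p = ((6 - 3) + 0) - 5 = (3 + 0) - 5 = 3 - 5 = -2)
s(y) = -10 + 20*y (s(y) = 20*y - 10 = -10 + 20*y)
w(h, E) = -2 + h
s(76)*(w(0, -3) + 1/p) = (-10 + 20*76)*((-2 + 0) + 1/(-2)) = (-10 + 1520)*(-2 - ½) = 1510*(-5/2) = -3775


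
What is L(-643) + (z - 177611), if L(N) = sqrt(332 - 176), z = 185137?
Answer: 7526 + 2*sqrt(39) ≈ 7538.5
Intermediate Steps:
L(N) = 2*sqrt(39) (L(N) = sqrt(156) = 2*sqrt(39))
L(-643) + (z - 177611) = 2*sqrt(39) + (185137 - 177611) = 2*sqrt(39) + 7526 = 7526 + 2*sqrt(39)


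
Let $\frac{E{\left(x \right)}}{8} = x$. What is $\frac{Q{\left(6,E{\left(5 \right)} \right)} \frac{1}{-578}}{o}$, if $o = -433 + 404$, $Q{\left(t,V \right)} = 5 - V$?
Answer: $- \frac{35}{16762} \approx -0.0020881$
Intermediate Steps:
$E{\left(x \right)} = 8 x$
$o = -29$
$\frac{Q{\left(6,E{\left(5 \right)} \right)} \frac{1}{-578}}{o} = \frac{\left(5 - 8 \cdot 5\right) \frac{1}{-578}}{-29} = \left(5 - 40\right) \left(- \frac{1}{578}\right) \left(- \frac{1}{29}\right) = \left(-35\right) \left(- \frac{1}{578}\right) \left(- \frac{1}{29}\right) = \frac{35}{578} \left(- \frac{1}{29}\right) = - \frac{35}{16762}$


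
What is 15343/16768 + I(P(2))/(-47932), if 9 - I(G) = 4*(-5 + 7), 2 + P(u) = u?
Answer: 183850977/200930944 ≈ 0.91500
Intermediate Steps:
P(u) = -2 + u
I(G) = 1 (I(G) = 9 - 4*(-5 + 7) = 9 - 4*2 = 9 - 1*8 = 9 - 8 = 1)
15343/16768 + I(P(2))/(-47932) = 15343/16768 + 1/(-47932) = 15343*(1/16768) + 1*(-1/47932) = 15343/16768 - 1/47932 = 183850977/200930944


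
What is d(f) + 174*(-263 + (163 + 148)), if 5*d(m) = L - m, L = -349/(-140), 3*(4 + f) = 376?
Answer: 17489287/2100 ≈ 8328.2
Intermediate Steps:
f = 364/3 (f = -4 + (1/3)*376 = -4 + 376/3 = 364/3 ≈ 121.33)
L = 349/140 (L = -349*(-1/140) = 349/140 ≈ 2.4929)
d(m) = 349/700 - m/5 (d(m) = (349/140 - m)/5 = 349/700 - m/5)
d(f) + 174*(-263 + (163 + 148)) = (349/700 - 1/5*364/3) + 174*(-263 + (163 + 148)) = (349/700 - 364/15) + 174*(-263 + 311) = -49913/2100 + 174*48 = -49913/2100 + 8352 = 17489287/2100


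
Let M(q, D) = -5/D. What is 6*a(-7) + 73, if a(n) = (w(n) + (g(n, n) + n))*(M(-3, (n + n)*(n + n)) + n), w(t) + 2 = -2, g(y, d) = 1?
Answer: 24232/49 ≈ 494.53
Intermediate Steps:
w(t) = -4 (w(t) = -2 - 2 = -4)
a(n) = (-3 + n)*(n - 5/(4*n²)) (a(n) = (-4 + (1 + n))*(-5/(n + n)² + n) = (-3 + n)*(-5*1/(4*n²) + n) = (-3 + n)*(-5/(4*n²) + n) = (-3 + n)*(n - 5/(4*n²)))
6*a(-7) + 73 = 6*((¼)*(15 - 5*(-7) + 4*(-7)³*(-3 - 7))/(-7)²) + 73 = 6*((¼)*(1/49)*(15 + 35 + 4*(-343)*(-10))) + 73 = 6*((¼)*(1/49)*(15 + 35 + 13720)) + 73 = 6*((¼)*(1/49)*13770) + 73 = 6*(6885/98) + 73 = 20655/49 + 73 = 24232/49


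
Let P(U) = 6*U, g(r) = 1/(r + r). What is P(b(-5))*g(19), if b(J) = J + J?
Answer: -30/19 ≈ -1.5789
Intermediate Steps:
b(J) = 2*J
g(r) = 1/(2*r)
P(b(-5))*g(19) = (6*(2*(-5)))*((1/2)/19) = (6*(-10))*((1/2)*(1/19)) = -60*1/38 = -30/19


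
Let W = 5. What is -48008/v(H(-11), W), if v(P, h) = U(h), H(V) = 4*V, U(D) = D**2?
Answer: -48008/25 ≈ -1920.3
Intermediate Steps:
v(P, h) = h**2
-48008/v(H(-11), W) = -48008/(5**2) = -48008/25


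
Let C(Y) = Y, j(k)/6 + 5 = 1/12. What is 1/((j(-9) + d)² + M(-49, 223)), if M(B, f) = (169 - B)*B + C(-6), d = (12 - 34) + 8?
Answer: -4/35183 ≈ -0.00011369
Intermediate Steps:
j(k) = -59/2 (j(k) = -30 + 6/12 = -30 + 6*(1/12) = -30 + ½ = -59/2)
d = -14 (d = -22 + 8 = -14)
M(B, f) = -6 + B*(169 - B) (M(B, f) = (169 - B)*B - 6 = B*(169 - B) - 6 = -6 + B*(169 - B))
1/((j(-9) + d)² + M(-49, 223)) = 1/((-59/2 - 14)² + (-6 - 1*(-49)² + 169*(-49))) = 1/((-87/2)² + (-6 - 1*2401 - 8281)) = 1/(7569/4 + (-6 - 2401 - 8281)) = 1/(7569/4 - 10688) = 1/(-35183/4) = -4/35183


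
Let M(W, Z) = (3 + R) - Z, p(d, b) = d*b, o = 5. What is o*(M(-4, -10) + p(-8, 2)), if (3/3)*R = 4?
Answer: 5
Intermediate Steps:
R = 4
p(d, b) = b*d
M(W, Z) = 7 - Z (M(W, Z) = (3 + 4) - Z = 7 - Z)
o*(M(-4, -10) + p(-8, 2)) = 5*((7 - 1*(-10)) + 2*(-8)) = 5*((7 + 10) - 16) = 5*(17 - 16) = 5*1 = 5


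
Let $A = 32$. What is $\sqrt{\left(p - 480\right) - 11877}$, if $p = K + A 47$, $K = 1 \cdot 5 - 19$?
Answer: $i \sqrt{10867} \approx 104.24 i$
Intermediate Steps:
$K = -14$ ($K = 5 - 19 = -14$)
$p = 1490$ ($p = -14 + 32 \cdot 47 = -14 + 1504 = 1490$)
$\sqrt{\left(p - 480\right) - 11877} = \sqrt{\left(1490 - 480\right) - 11877} = \sqrt{1010 - 11877} = \sqrt{-10867} = i \sqrt{10867}$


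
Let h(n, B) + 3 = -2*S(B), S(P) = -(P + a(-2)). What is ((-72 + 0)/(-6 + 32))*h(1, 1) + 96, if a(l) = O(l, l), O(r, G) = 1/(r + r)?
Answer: 1302/13 ≈ 100.15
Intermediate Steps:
O(r, G) = 1/(2*r)
a(l) = 1/(2*l)
S(P) = ¼ - P (S(P) = -(P + (½)/(-2)) = -(P + (½)*(-½)) = -(P - ¼) = -(-¼ + P) = ¼ - P)
h(n, B) = -7/2 + 2*B (h(n, B) = -3 - 2*(¼ - B) = -3 + (-½ + 2*B) = -7/2 + 2*B)
((-72 + 0)/(-6 + 32))*h(1, 1) + 96 = ((-72 + 0)/(-6 + 32))*(-7/2 + 2*1) + 96 = (-72/26)*(-7/2 + 2) + 96 = -72*1/26*(-3/2) + 96 = -36/13*(-3/2) + 96 = 54/13 + 96 = 1302/13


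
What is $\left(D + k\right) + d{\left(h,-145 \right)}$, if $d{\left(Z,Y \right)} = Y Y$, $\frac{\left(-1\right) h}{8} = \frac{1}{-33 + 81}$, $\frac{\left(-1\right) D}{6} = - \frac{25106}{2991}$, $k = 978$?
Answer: $\frac{21987203}{997} \approx 22053.0$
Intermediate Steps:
$D = \frac{50212}{997}$ ($D = - 6 \left(- \frac{25106}{2991}\right) = - 6 \left(\left(-25106\right) \frac{1}{2991}\right) = \left(-6\right) \left(- \frac{25106}{2991}\right) = \frac{50212}{997} \approx 50.363$)
$h = - \frac{1}{6}$ ($h = - \frac{8}{-33 + 81} = - \frac{8}{48} = \left(-8\right) \frac{1}{48} = - \frac{1}{6} \approx -0.16667$)
$d{\left(Z,Y \right)} = Y^{2}$
$\left(D + k\right) + d{\left(h,-145 \right)} = \left(\frac{50212}{997} + 978\right) + \left(-145\right)^{2} = \frac{1025278}{997} + 21025 = \frac{21987203}{997}$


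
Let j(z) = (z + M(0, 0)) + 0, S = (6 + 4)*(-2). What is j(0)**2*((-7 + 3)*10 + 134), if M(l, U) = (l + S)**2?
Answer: 15040000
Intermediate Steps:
S = -20 (S = 10*(-2) = -20)
M(l, U) = (-20 + l)**2 (M(l, U) = (l - 20)**2 = (-20 + l)**2)
j(z) = 400 + z (j(z) = (z + (-20 + 0)**2) + 0 = (z + (-20)**2) + 0 = (z + 400) + 0 = (400 + z) + 0 = 400 + z)
j(0)**2*((-7 + 3)*10 + 134) = (400 + 0)**2*((-7 + 3)*10 + 134) = 400**2*(-4*10 + 134) = 160000*(-40 + 134) = 160000*94 = 15040000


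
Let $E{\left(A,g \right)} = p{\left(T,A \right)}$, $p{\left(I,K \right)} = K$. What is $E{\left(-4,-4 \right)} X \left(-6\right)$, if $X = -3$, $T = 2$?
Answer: $-72$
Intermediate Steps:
$E{\left(A,g \right)} = A$
$E{\left(-4,-4 \right)} X \left(-6\right) = \left(-4\right) \left(-3\right) \left(-6\right) = 12 \left(-6\right) = -72$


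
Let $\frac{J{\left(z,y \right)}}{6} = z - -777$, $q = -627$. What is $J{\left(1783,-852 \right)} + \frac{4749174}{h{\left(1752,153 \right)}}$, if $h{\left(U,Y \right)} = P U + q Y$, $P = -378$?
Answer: $\frac{1293444794}{84243} \approx 15354.0$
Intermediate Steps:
$J{\left(z,y \right)} = 4662 + 6 z$ ($J{\left(z,y \right)} = 6 \left(z - -777\right) = 6 \left(z + 777\right) = 6 \left(777 + z\right) = 4662 + 6 z$)
$h{\left(U,Y \right)} = - 627 Y - 378 U$ ($h{\left(U,Y \right)} = - 378 U - 627 Y = - 627 Y - 378 U$)
$J{\left(1783,-852 \right)} + \frac{4749174}{h{\left(1752,153 \right)}} = \left(4662 + 6 \cdot 1783\right) + \frac{4749174}{\left(-627\right) 153 - 662256} = \left(4662 + 10698\right) + \frac{4749174}{-95931 - 662256} = 15360 + \frac{4749174}{-758187} = 15360 + 4749174 \left(- \frac{1}{758187}\right) = 15360 - \frac{527686}{84243} = \frac{1293444794}{84243}$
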